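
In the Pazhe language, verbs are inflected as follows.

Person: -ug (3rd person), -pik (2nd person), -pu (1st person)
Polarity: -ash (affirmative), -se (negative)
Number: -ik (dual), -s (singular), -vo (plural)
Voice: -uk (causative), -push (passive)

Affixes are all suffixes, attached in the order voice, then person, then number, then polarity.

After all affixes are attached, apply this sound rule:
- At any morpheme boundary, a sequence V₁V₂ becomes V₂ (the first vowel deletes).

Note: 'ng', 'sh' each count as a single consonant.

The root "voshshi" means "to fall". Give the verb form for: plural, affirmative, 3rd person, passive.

voshshipushugvash

Attach voice passive -push → voshshipush.
Attach person 3rd person -ug → voshshipushug.
Attach number plural -vo → voshshipushugvo.
Attach polarity affirmative -ash → voshshipushugvoash.
Apply vowel deletion: voshshipushugvoash → voshshipushugvash.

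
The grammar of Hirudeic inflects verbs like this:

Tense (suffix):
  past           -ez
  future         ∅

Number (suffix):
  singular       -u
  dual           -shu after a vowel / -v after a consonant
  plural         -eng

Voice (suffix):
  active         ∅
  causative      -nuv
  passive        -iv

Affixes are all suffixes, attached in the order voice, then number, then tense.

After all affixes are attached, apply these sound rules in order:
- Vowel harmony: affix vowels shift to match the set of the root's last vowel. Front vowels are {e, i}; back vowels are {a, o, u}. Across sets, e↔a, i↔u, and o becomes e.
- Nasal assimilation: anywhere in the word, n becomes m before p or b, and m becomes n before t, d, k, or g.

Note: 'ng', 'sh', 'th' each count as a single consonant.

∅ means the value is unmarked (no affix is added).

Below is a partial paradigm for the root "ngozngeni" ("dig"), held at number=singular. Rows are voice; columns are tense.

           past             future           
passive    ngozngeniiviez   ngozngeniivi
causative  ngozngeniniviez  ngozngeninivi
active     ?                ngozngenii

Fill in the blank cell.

ngozngeniiez

voice = active: zero marking, form stays ngozngeni.
Attach number singular -u → ngozngeniu.
Attach tense past -ez → ngozngeniuez.
Apply vowel harmony: ngozngeniuez → ngozngeniiez.
Nasal assimilation: no change.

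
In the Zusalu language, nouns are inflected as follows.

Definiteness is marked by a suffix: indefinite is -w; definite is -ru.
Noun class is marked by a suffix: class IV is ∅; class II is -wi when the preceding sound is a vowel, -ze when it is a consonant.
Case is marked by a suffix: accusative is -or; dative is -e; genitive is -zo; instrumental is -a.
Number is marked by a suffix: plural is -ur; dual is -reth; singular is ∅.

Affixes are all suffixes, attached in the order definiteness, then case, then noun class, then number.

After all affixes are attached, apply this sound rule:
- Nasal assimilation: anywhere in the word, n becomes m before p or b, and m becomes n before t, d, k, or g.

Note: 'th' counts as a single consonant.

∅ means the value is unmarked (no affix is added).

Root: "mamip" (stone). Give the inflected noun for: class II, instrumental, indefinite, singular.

Attach definiteness indefinite -w → mamipw.
Attach case instrumental -a → mamipwa.
Attach noun class class II -wi (after vowel 'a') → mamipwawi.
number = singular: zero marking, form stays mamipwawi.
Nasal assimilation: no change.

mamipwawi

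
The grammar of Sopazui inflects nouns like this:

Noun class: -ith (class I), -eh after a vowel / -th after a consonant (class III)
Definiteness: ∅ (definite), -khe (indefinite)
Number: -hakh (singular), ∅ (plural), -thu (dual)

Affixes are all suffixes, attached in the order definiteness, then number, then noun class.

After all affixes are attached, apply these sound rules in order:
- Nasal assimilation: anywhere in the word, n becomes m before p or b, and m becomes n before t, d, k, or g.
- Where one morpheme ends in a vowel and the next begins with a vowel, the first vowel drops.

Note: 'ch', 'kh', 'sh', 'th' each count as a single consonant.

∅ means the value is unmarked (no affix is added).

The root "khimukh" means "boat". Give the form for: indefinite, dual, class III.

Attach definiteness indefinite -khe → khimukhkhe.
Attach number dual -thu → khimukhkhethu.
Attach noun class class III -eh (after vowel 'u') → khimukhkhethueh.
Nasal assimilation: no change.
Apply vowel deletion: khimukhkhethueh → khimukhkhetheh.

khimukhkhetheh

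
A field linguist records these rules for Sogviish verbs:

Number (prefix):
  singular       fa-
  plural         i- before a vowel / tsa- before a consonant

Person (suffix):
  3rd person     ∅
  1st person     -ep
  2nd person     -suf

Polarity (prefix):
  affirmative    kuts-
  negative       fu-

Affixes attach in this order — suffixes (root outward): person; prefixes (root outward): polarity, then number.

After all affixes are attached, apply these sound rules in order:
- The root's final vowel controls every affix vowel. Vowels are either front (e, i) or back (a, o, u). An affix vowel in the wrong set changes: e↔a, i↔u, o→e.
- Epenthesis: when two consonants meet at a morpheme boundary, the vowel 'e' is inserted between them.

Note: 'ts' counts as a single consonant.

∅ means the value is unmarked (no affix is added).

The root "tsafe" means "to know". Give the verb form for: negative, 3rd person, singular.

Attach polarity negative fu- → futsafe.
person = 3rd person: zero marking, form stays futsafe.
Attach number singular fa- → fafutsafe.
Apply vowel harmony: fafutsafe → fefitsafe.
Epenthesis: no change.

fefitsafe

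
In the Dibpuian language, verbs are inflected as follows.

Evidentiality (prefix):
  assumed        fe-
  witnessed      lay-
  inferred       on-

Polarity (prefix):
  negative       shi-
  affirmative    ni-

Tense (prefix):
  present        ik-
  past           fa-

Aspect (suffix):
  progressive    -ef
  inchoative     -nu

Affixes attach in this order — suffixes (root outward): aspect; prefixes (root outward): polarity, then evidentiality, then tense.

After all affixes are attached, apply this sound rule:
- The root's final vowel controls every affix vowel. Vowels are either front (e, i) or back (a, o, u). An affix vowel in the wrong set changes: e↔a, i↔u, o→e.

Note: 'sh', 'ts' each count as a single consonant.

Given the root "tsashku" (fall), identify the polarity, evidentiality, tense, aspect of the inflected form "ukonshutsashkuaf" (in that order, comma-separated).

negative, inferred, present, progressive

Segment: ik-on-shi-tsashku-ef.
polarity: shi- → negative.
evidentiality: on- → inferred.
tense: ik- → present.
aspect: -ef → progressive.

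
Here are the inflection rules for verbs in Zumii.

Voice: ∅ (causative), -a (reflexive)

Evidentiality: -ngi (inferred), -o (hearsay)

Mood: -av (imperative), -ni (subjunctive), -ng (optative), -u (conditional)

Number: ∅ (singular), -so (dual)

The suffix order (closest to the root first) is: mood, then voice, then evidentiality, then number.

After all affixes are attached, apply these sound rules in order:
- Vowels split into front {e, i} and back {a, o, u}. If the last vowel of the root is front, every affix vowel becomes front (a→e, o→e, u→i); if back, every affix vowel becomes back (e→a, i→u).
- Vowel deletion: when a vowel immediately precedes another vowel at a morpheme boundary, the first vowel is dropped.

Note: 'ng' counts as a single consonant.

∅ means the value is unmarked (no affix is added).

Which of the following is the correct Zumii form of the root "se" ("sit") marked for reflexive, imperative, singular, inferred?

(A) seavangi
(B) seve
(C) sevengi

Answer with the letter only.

C

Attach mood imperative -av → seav.
Attach voice reflexive -a → seava.
Attach evidentiality inferred -ngi → seavangi.
number = singular: zero marking, form stays seavangi.
Apply vowel harmony: seavangi → seevengi.
Apply vowel deletion: seevengi → sevengi.
So the correct form is sevengi, option (C).
(A) seavangi is wrong: it fails to apply the sound rule(s).
(B) seve is wrong: it uses hearsay instead of inferred for evidentiality.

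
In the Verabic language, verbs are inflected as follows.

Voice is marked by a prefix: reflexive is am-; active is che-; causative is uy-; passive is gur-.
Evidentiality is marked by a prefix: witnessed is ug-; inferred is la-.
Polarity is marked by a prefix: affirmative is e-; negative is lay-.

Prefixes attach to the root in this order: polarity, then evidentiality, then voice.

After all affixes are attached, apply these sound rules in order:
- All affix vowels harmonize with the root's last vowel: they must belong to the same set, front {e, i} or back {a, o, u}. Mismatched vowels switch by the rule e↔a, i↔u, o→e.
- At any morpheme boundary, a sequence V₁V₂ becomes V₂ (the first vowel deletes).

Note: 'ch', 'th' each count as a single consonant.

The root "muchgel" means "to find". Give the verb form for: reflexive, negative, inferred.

emleleymuchgel

Attach polarity negative lay- → laymuchgel.
Attach evidentiality inferred la- → lalaymuchgel.
Attach voice reflexive am- → amlalaymuchgel.
Apply vowel harmony: amlalaymuchgel → emleleymuchgel.
Vowel deletion: no change.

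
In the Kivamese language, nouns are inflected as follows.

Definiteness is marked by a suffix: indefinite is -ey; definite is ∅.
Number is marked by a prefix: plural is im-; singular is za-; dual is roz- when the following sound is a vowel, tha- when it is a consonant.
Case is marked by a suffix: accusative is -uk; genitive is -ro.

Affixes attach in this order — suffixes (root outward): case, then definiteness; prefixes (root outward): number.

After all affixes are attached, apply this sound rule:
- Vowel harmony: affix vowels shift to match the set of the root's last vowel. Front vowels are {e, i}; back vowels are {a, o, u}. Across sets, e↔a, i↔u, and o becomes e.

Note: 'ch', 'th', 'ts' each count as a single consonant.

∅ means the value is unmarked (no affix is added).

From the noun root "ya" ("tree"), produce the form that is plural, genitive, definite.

umyaro

Attach case genitive -ro → yaro.
definiteness = definite: zero marking, form stays yaro.
Attach number plural im- → imyaro.
Apply vowel harmony: imyaro → umyaro.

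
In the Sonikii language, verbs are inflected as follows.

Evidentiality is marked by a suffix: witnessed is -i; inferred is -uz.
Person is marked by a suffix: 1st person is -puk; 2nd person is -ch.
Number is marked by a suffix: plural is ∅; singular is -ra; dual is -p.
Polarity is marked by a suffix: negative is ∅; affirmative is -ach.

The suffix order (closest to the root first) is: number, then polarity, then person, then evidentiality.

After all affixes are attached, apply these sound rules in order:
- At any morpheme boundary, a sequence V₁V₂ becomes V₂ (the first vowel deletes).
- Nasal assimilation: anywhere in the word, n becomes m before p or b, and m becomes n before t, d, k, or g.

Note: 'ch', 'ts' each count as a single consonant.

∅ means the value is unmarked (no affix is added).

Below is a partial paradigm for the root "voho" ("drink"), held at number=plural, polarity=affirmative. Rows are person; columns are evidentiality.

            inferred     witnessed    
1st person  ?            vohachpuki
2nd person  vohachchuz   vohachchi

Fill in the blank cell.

vohachpukuz

number = plural: zero marking, form stays voho.
Attach polarity affirmative -ach → vohoach.
Attach person 1st person -puk → vohoachpuk.
Attach evidentiality inferred -uz → vohoachpukuz.
Apply vowel deletion: vohoachpukuz → vohachpukuz.
Nasal assimilation: no change.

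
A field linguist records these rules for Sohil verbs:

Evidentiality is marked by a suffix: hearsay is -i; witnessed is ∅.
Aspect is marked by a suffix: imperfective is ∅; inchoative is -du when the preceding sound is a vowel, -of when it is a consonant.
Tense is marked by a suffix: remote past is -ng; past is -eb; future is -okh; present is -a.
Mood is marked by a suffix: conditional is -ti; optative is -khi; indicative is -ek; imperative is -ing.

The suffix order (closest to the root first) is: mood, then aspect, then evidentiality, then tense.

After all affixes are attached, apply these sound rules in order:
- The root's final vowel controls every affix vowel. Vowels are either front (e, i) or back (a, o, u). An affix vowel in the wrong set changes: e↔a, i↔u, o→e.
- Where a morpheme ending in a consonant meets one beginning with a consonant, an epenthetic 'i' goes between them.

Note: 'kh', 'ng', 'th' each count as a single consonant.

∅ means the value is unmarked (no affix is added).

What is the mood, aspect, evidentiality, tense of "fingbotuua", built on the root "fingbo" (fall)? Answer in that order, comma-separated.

conditional, imperfective, hearsay, present

Segment: fingbo-ti-i-a.
mood: -ti → conditional.
aspect: ∅ → imperfective.
evidentiality: -i → hearsay.
tense: -a → present.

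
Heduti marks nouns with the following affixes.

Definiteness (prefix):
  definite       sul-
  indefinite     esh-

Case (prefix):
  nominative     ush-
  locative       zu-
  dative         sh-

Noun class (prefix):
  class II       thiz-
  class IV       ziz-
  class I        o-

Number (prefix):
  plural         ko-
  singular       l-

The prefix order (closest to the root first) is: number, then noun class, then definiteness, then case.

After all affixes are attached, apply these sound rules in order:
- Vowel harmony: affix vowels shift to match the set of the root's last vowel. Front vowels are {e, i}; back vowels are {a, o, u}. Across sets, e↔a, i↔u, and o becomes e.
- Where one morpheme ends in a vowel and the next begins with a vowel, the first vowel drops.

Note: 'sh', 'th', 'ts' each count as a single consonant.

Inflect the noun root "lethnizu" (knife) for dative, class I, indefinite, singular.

shashollethnizu

Attach number singular l- → llethnizu.
Attach noun class class I o- → ollethnizu.
Attach definiteness indefinite esh- → eshollethnizu.
Attach case dative sh- → sheshollethnizu.
Apply vowel harmony: sheshollethnizu → shashollethnizu.
Vowel deletion: no change.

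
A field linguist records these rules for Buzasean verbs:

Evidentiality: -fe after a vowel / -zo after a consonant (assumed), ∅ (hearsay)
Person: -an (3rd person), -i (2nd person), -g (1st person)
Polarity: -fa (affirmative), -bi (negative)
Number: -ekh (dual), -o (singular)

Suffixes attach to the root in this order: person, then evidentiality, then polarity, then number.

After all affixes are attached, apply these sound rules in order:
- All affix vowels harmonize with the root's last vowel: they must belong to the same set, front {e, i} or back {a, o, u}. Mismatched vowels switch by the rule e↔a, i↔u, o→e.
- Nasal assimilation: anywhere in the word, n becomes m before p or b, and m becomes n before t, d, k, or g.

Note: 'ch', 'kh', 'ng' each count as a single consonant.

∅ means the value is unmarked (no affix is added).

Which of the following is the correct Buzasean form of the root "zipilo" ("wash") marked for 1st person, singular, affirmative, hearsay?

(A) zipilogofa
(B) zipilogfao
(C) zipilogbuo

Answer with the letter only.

Attach person 1st person -g → zipilog.
evidentiality = hearsay: zero marking, form stays zipilog.
Attach polarity affirmative -fa → zipilogfa.
Attach number singular -o → zipilogfao.
Vowel harmony: no change.
Nasal assimilation: no change.
So the correct form is zipilogfao, option (B).
(C) zipilogbuo is wrong: it uses negative instead of affirmative for polarity.
(A) zipilogofa is wrong: it has the affixes in the wrong order.

B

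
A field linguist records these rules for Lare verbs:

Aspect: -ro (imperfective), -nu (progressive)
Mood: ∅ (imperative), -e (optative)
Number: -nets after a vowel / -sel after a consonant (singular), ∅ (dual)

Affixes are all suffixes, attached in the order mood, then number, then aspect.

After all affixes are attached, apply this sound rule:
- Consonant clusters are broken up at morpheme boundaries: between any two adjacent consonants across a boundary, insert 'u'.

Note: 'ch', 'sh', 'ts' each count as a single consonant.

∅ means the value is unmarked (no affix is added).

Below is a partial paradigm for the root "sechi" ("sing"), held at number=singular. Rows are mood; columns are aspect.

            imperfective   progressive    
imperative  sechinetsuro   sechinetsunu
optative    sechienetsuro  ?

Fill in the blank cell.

sechienetsunu

Attach mood optative -e → sechie.
Attach number singular -nets (after vowel 'e') → sechienets.
Attach aspect progressive -nu → sechienetsnu.
Apply epenthesis: sechienetsnu → sechienetsunu.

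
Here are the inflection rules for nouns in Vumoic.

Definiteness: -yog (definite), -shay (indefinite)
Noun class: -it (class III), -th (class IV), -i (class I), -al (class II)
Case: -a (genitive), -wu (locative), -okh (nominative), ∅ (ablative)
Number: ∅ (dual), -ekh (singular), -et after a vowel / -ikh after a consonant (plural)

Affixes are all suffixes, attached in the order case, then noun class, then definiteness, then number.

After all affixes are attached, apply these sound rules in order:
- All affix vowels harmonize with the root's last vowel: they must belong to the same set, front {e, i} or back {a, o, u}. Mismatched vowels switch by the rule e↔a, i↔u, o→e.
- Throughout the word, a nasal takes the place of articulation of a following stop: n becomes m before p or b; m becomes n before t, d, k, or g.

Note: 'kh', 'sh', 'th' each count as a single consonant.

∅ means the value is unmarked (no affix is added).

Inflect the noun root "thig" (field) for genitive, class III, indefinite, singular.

Attach case genitive -a → thiga.
Attach noun class class III -it → thigait.
Attach definiteness indefinite -shay → thigaitshay.
Attach number singular -ekh → thigaitshayekh.
Apply vowel harmony: thigaitshayekh → thigeitsheyekh.
Nasal assimilation: no change.

thigeitsheyekh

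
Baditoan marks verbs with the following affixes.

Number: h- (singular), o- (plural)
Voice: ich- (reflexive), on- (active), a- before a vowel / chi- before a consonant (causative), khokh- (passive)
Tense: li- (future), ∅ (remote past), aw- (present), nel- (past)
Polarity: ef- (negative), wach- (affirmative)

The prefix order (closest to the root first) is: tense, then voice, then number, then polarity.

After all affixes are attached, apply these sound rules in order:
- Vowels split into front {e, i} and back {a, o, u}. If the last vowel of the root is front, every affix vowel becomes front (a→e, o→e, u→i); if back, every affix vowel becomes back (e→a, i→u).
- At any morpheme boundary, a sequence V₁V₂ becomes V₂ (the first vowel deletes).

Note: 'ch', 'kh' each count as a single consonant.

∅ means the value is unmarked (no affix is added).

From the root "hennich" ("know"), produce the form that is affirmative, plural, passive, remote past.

tense = remote past: zero marking, form stays hennich.
Attach voice passive khokh- → khokhhennich.
Attach number plural o- → okhokhhennich.
Attach polarity affirmative wach- → wachokhokhhennich.
Apply vowel harmony: wachokhokhhennich → wechekhekhhennich.
Vowel deletion: no change.

wechekhekhhennich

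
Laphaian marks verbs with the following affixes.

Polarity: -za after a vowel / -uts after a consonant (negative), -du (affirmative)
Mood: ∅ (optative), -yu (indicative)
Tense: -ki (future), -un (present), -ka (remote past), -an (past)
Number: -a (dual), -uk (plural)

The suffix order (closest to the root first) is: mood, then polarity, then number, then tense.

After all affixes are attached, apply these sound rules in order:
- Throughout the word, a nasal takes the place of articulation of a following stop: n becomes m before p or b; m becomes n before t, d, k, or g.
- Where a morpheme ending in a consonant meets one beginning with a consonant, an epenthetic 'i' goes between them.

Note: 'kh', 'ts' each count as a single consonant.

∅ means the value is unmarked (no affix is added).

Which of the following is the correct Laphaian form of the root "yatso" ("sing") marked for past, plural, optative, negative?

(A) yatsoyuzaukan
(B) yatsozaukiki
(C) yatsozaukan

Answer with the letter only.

C

mood = optative: zero marking, form stays yatso.
Attach polarity negative -za (after vowel 'o') → yatsoza.
Attach number plural -uk → yatsozauk.
Attach tense past -an → yatsozaukan.
Nasal assimilation: no change.
Epenthesis: no change.
So the correct form is yatsozaukan, option (C).
(B) yatsozaukiki is wrong: it uses future instead of past for tense.
(A) yatsoyuzaukan is wrong: it uses indicative instead of optative for mood.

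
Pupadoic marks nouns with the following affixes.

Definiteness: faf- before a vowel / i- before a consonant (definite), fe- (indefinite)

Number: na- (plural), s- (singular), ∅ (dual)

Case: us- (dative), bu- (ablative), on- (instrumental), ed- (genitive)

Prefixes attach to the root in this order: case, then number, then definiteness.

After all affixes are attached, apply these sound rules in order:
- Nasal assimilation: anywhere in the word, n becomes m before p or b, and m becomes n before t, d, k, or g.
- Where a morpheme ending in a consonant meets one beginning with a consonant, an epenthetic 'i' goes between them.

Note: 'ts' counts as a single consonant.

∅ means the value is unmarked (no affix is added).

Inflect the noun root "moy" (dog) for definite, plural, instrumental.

Attach case instrumental on- → onmoy.
Attach number plural na- → naonmoy.
Attach definiteness definite i- (before consonant 'n') → inaonmoy.
Nasal assimilation: no change.
Apply epenthesis: inaonmoy → inaonimoy.

inaonimoy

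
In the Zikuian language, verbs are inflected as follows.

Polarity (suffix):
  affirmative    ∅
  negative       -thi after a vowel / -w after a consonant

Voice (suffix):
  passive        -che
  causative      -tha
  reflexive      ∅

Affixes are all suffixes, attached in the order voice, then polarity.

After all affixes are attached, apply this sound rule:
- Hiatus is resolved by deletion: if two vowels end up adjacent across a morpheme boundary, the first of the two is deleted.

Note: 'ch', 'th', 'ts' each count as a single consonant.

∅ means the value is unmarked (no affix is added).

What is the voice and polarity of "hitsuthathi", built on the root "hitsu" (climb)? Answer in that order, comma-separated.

Segment: hitsu-tha-thi.
voice: -tha → causative.
polarity: -thi/w → negative.

causative, negative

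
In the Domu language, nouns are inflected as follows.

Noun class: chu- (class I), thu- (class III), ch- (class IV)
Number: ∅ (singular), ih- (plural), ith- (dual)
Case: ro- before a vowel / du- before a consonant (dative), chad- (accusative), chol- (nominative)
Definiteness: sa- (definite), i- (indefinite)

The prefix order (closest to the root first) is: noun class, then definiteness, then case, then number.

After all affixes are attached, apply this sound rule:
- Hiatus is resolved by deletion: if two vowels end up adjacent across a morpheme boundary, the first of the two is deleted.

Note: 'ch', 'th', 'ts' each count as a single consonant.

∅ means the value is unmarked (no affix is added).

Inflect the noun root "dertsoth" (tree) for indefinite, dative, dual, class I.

ithrichudertsoth

Attach noun class class I chu- → chudertsoth.
Attach definiteness indefinite i- → ichudertsoth.
Attach case dative ro- (before vowel 'i') → roichudertsoth.
Attach number dual ith- → ithroichudertsoth.
Apply vowel deletion: ithroichudertsoth → ithrichudertsoth.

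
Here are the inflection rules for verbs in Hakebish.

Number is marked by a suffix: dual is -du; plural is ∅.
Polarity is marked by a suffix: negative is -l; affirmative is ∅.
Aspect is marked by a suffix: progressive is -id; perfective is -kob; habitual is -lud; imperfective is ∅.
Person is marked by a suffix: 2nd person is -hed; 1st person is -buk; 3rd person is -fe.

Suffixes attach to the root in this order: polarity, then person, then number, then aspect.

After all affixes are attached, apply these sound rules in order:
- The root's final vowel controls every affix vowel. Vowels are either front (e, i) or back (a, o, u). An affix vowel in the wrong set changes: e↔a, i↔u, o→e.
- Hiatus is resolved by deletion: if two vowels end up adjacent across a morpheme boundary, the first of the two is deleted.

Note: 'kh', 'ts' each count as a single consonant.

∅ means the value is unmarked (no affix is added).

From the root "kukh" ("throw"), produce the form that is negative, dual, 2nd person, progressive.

kukhlhaddud

Attach polarity negative -l → kukhl.
Attach person 2nd person -hed → kukhlhed.
Attach number dual -du → kukhlheddu.
Attach aspect progressive -id → kukhlhedduid.
Apply vowel harmony: kukhlhedduid → kukhlhadduud.
Apply vowel deletion: kukhlhadduud → kukhlhaddud.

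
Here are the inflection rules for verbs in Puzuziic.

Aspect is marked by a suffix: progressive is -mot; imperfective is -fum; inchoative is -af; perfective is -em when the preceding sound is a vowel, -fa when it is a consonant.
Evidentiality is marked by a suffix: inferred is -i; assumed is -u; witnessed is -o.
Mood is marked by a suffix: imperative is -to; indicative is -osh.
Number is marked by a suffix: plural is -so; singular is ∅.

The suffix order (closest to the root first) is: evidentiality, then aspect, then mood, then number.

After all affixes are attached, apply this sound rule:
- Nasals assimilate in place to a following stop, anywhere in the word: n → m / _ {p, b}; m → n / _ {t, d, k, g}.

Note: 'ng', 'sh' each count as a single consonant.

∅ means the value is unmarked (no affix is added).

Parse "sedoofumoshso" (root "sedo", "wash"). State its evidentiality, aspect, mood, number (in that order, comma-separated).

Segment: sedo-o-fum-osh-so.
evidentiality: -o → witnessed.
aspect: -fum → imperfective.
mood: -osh → indicative.
number: -so → plural.

witnessed, imperfective, indicative, plural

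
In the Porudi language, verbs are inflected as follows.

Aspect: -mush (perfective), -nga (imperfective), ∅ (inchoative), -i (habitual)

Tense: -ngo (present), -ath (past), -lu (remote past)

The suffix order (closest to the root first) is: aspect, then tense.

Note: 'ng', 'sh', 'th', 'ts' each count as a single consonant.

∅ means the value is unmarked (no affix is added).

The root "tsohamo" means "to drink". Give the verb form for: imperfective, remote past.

tsohamongalu

Attach aspect imperfective -nga → tsohamonga.
Attach tense remote past -lu → tsohamongalu.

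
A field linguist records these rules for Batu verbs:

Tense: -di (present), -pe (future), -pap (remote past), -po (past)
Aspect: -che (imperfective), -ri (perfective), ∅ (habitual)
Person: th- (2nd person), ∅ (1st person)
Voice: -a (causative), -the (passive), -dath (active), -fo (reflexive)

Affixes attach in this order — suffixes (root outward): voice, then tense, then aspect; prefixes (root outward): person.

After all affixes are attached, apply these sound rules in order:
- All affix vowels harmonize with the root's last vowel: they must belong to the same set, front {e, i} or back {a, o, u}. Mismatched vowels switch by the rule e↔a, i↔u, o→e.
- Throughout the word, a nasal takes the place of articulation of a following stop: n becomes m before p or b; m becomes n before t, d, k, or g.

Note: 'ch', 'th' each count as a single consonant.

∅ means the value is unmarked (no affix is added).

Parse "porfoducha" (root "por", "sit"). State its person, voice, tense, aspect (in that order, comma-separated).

Segment: por-fo-di-che.
person: ∅ → 1st person.
voice: -fo → reflexive.
tense: -di → present.
aspect: -che → imperfective.

1st person, reflexive, present, imperfective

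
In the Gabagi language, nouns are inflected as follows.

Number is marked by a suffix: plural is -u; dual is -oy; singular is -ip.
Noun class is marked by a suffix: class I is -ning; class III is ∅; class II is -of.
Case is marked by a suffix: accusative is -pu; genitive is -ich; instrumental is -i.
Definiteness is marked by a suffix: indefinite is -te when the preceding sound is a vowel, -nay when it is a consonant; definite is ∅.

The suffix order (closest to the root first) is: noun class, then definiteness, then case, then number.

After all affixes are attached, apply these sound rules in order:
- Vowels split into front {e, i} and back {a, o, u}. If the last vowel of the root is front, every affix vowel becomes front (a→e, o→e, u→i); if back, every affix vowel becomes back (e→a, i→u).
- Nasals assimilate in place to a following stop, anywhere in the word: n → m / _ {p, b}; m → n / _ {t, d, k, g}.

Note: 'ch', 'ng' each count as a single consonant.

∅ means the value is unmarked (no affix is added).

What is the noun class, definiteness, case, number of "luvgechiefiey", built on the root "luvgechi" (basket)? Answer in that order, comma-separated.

class II, definite, instrumental, dual

Segment: luvgechi-of-i-oy.
noun class: -of → class II.
definiteness: ∅ → definite.
case: -i → instrumental.
number: -oy → dual.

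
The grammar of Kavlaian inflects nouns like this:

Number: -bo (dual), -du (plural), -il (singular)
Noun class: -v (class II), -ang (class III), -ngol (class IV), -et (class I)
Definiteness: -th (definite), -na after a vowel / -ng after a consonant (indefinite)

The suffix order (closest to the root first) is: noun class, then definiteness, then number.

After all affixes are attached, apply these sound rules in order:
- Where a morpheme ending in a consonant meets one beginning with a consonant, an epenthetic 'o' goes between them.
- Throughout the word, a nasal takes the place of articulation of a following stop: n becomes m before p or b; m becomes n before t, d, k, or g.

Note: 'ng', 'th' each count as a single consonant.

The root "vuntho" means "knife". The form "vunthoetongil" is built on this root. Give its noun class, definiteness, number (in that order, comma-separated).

Segment: vuntho-et-ng-il.
noun class: -et → class I.
definiteness: -na/ng → indefinite.
number: -il → singular.

class I, indefinite, singular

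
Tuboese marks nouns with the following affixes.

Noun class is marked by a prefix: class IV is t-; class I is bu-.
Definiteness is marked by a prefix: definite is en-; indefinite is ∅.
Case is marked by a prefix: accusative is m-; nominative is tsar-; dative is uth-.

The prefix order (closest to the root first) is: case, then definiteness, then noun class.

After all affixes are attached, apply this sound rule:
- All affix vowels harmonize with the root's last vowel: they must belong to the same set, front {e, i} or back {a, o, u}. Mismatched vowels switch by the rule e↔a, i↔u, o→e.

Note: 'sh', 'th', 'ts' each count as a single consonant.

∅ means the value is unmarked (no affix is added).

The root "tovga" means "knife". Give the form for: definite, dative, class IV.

Attach case dative uth- → uthtovga.
Attach definiteness definite en- → enuthtovga.
Attach noun class class IV t- → tenuthtovga.
Apply vowel harmony: tenuthtovga → tanuthtovga.

tanuthtovga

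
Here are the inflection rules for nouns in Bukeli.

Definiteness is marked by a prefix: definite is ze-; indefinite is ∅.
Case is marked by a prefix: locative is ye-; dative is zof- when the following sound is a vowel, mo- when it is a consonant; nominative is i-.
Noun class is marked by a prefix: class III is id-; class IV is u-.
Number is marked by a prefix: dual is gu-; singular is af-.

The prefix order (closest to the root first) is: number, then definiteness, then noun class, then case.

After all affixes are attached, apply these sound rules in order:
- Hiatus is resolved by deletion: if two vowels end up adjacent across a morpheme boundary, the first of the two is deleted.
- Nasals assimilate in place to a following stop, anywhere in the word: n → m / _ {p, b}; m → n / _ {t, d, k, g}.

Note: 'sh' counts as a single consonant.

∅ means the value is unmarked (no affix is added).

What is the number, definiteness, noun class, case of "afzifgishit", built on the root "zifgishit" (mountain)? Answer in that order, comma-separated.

singular, indefinite, class IV, nominative

Segment: i-u-af-zifgishit.
number: af- → singular.
definiteness: ∅ → indefinite.
noun class: u- → class IV.
case: i- → nominative.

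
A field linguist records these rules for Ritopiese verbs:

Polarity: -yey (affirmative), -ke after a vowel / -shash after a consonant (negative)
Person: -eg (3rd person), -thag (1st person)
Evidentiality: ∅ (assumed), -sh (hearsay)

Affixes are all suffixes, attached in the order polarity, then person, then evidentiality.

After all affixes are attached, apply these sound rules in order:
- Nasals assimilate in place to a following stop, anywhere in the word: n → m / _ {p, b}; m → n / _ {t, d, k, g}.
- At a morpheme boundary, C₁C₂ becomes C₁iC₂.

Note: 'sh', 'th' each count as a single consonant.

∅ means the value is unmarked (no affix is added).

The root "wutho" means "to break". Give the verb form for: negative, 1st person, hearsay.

wuthokethagish

Attach polarity negative -ke (after vowel 'o') → wuthoke.
Attach person 1st person -thag → wuthokethag.
Attach evidentiality hearsay -sh → wuthokethagsh.
Nasal assimilation: no change.
Apply epenthesis: wuthokethagsh → wuthokethagish.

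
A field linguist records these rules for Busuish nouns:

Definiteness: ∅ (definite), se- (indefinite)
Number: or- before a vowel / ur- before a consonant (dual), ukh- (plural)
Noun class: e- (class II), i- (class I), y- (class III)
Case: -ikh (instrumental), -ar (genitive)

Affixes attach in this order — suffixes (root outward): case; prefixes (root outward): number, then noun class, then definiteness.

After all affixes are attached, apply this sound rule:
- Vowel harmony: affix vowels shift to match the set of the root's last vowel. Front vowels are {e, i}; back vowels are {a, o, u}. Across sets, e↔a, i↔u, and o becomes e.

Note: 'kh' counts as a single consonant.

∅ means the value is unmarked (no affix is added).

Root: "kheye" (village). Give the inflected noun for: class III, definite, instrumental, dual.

Attach number dual ur- (before consonant 'kh') → urkheye.
Attach noun class class III y- → yurkheye.
definiteness = definite: zero marking, form stays yurkheye.
Attach case instrumental -ikh → yurkheyeikh.
Apply vowel harmony: yurkheyeikh → yirkheyeikh.

yirkheyeikh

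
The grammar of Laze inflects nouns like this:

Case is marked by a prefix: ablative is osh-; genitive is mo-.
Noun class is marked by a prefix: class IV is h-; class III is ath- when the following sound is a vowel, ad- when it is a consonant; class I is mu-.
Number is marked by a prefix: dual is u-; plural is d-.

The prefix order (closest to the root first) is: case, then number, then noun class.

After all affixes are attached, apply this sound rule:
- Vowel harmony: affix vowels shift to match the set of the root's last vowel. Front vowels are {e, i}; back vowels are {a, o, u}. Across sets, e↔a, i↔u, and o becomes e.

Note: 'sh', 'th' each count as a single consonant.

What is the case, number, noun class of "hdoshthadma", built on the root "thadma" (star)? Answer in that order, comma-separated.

ablative, plural, class IV

Segment: h-d-osh-thadma.
case: osh- → ablative.
number: d- → plural.
noun class: h- → class IV.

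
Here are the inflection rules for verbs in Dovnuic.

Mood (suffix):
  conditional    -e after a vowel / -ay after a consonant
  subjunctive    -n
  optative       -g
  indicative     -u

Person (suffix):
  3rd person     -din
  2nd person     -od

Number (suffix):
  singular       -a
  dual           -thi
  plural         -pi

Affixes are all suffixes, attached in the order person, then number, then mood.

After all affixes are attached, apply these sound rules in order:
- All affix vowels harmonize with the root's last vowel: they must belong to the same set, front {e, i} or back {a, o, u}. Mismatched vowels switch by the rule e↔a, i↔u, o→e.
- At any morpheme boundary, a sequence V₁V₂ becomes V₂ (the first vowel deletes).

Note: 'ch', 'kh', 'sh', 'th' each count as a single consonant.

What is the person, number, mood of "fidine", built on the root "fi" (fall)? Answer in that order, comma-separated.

3rd person, singular, conditional

Segment: fi-din-a-e.
person: -din → 3rd person.
number: -a → singular.
mood: -e/ay → conditional.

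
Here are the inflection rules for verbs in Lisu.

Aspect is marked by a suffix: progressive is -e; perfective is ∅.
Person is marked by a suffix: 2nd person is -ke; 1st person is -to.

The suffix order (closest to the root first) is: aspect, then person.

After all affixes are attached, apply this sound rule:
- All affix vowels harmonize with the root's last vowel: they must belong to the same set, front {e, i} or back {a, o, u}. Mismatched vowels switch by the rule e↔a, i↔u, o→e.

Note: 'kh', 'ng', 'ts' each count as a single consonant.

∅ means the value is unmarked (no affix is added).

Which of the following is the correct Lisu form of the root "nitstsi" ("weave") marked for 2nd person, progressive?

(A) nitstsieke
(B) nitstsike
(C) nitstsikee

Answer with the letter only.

Attach aspect progressive -e → nitstsie.
Attach person 2nd person -ke → nitstsieke.
Vowel harmony: no change.
So the correct form is nitstsieke, option (A).
(B) nitstsike is wrong: it uses perfective instead of progressive for aspect.
(C) nitstsikee is wrong: it has the affixes in the wrong order.

A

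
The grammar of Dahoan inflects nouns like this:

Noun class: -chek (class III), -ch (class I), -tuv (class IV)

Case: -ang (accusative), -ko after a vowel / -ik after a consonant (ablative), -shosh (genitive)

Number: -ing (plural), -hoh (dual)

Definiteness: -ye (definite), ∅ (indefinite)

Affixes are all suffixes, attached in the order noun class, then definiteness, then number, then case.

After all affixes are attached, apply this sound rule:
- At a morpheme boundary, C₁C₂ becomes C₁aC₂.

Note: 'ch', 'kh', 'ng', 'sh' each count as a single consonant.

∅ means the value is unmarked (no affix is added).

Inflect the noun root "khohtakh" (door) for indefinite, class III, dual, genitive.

Attach noun class class III -chek → khohtakhchek.
definiteness = indefinite: zero marking, form stays khohtakhchek.
Attach number dual -hoh → khohtakhchekhoh.
Attach case genitive -shosh → khohtakhchekhohshosh.
Apply epenthesis: khohtakhchekhohshosh → khohtakhachekahohashosh.

khohtakhachekahohashosh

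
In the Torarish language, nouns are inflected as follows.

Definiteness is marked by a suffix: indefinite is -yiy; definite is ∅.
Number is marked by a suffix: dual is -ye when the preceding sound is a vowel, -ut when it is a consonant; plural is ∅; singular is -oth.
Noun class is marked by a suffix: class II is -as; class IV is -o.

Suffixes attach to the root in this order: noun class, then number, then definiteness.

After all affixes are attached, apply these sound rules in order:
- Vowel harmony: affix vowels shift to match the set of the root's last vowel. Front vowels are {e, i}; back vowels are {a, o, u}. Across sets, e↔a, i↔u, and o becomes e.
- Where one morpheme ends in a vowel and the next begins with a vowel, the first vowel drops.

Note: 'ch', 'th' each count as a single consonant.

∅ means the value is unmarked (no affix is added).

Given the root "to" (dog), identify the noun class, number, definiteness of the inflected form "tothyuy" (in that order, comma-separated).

Segment: to-o-oth-yiy.
noun class: -o → class IV.
number: -oth → singular.
definiteness: -yiy → indefinite.

class IV, singular, indefinite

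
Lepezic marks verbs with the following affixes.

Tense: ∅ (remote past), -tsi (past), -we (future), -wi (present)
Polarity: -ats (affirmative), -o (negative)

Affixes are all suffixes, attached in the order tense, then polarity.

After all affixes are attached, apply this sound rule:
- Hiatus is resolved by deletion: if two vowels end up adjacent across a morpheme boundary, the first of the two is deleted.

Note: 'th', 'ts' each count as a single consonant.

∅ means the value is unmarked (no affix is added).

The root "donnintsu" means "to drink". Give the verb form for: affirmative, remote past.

tense = remote past: zero marking, form stays donnintsu.
Attach polarity affirmative -ats → donnintsuats.
Apply vowel deletion: donnintsuats → donnintsats.

donnintsats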